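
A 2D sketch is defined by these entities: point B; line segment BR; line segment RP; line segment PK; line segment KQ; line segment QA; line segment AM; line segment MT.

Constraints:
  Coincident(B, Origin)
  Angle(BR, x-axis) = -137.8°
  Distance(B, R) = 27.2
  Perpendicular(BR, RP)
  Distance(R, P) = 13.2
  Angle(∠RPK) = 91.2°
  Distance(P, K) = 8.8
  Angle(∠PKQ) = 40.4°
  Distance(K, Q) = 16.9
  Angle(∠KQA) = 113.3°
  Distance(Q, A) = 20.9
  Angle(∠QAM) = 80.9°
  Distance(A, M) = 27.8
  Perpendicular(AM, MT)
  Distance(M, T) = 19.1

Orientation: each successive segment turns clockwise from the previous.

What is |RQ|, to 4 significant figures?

4.408

B is at the origin; BR runs at -137.8° with length 27.2, so R = (-20.15, -18.27). BR ⟂ RP, so RP runs at 132.2°; with |RP| = 13.2, P = (-29.02, -8.492). ∠RPK = 91.2° gives PK at 43.40° from the x-axis; with |PK| = 8.8, K = (-22.62, -2.446). ∠PKQ = 40.4° gives KQ at -96.20° from the x-axis; with |KQ| = 16.9, Q = (-24.45, -19.25). Then |RQ| = |Q − R| = 4.408.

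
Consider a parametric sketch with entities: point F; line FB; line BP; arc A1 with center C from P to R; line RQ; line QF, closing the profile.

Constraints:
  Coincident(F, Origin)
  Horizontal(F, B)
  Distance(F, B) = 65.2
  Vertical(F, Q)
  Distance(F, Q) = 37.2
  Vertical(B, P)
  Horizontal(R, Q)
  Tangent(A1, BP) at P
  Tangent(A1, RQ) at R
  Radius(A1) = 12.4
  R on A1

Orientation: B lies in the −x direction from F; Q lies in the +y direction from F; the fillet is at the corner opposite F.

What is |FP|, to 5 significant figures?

69.757

F is at the origin; FB is horizontal with |FB| = 65.2 and B on the −x side, so B = (-65.200, 0.0000). FQ is vertical with |FQ| = 37.2 and Q on the +y side, so Q = (0.0000, 37.200). The virtual corner opposite F is at (-65.200, 37.200). Tangency of A1 to BP means the radius CP is perpendicular to BP and tangency of A1 to RQ means the radius CR is perpendicular to RQ, with radius 12.4, so the center C sits 12.4 in from both sides at C = (-52.800, 24.800). That places the tangent points at P = (-65.200, 24.800) on BP and R = (-52.800, 37.200) on RQ. Then |FP| = |P − F| = 69.757.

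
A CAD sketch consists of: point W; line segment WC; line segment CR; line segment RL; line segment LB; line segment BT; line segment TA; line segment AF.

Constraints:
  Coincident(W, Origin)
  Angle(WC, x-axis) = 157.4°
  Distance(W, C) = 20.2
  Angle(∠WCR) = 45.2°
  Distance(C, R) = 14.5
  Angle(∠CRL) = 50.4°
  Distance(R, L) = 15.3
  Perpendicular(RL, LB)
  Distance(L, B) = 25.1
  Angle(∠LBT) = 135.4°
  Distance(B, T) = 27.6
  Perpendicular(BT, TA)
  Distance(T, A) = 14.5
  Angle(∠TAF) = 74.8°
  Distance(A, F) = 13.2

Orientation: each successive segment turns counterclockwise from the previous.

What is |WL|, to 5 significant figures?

9.8215

W is at the origin; WC runs at 157.4° with length 20.2, so C = (-18.649, 7.7628). ∠WCR = 45.2° gives CR at -67.800° from the x-axis; with |CR| = 14.5, R = (-13.170, -5.6624). ∠CRL = 50.4° gives RL at 61.800° from the x-axis; with |RL| = 15.3, L = (-5.9401, 7.8216). Then |WL| = |L − W| = 9.8215.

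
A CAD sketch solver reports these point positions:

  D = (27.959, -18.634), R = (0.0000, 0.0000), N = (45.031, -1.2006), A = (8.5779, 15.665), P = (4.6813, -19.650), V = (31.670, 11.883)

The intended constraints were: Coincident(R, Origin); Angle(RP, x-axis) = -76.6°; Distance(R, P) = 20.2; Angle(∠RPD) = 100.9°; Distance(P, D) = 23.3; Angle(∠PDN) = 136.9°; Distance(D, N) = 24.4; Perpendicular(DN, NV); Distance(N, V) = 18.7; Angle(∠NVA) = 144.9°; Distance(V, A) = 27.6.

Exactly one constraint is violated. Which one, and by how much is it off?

Distance(V, A) = 27.6 — off by 4.20.

R = (0.00, 0.00) ✓; RP at -76.60° ✓; |RP| = 20.20 ✓; ∠RPD = 100.9° ✓; |PD| = 23.30 ✓; ∠PDN = 136.9° ✓; |DN| = 24.40 ✓; ∠(DN, NV) = 90.00° ✓; |NV| = 18.70 ✓; ∠NVA = 144.9° ✓; |VA| = 23.40 ✗.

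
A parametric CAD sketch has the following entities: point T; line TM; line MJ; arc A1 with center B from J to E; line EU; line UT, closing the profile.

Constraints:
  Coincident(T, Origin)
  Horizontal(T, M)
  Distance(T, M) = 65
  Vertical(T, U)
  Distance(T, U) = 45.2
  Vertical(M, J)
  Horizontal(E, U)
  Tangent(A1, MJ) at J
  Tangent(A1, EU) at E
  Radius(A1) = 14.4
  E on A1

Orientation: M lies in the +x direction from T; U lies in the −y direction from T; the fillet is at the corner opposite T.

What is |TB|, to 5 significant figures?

59.237

T is at the origin; T and M share the same y with |TM| = 65.0 and M on the +x side, so M = (65.000, 0.0000). T and U share the same x with |TU| = 45.2 and U on the −y side, so U = (0.0000, -45.200). The virtual corner opposite T is at (65.000, -45.200). A1 meets MJ tangentially, so BJ is at right angles to MJ and tangency of A1 to EU means the radius BE is perpendicular to EU, with radius 14.4, so the center B sits 14.4 in from both sides at B = (50.600, -30.800). Then |TB| = |B − T| = 59.237.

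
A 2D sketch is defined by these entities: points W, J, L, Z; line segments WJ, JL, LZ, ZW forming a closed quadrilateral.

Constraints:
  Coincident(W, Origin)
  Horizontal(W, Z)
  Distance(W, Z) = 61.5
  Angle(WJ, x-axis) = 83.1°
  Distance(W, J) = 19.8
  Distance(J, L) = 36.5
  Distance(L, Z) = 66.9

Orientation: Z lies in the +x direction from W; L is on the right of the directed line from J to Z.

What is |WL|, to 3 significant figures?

16.7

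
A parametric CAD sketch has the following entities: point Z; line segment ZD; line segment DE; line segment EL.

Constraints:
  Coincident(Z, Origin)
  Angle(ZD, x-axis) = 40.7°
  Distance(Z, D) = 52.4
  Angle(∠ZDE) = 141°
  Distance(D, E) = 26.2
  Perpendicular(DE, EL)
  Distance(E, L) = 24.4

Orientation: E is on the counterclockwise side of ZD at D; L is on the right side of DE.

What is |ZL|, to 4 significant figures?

88.15

Z is at the origin; ZD runs at 40.7° with length 52.4, so D = 52.4·(cos 40.7°, sin 40.7°) = (39.73, 34.17). ∠ZDE = 141.0°, so DE runs at 40.7° + (180° − 141.0°) = 79.70° from the x-axis; with |DE| = 26.2, E = D + 26.2·(cos 79.70°, sin 79.70°) = (44.41, 59.95). DE is perpendicular to EL; with |EL| = 24.4 on the right of DE, L = E + 24.4·(0.9839, -0.1788) = (68.42, 55.58). Then |ZL| = |L − Z| = 88.15.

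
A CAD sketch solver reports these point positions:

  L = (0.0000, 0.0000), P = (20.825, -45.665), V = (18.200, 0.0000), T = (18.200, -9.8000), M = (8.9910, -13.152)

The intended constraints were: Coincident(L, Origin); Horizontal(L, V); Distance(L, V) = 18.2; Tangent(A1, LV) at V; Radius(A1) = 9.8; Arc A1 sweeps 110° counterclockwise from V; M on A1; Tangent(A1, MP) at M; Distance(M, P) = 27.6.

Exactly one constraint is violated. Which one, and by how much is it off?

Distance(M, P) = 27.6 — off by 7.00.

L = (0.00, 0.00) ✓; L.y = 0.00, V.y = 0.00 ✓; |LV| = 18.20 ✓; ∠(TV, VL) = 90.00° ✓; |TV| = 9.800 ✓; bearing(T→M) − bearing(T→V) = 110.0° ✓; |TM| = 9.800 ✓; ∠(TM, MP) = 90.00° ✓; |MP| = 34.60 ✗.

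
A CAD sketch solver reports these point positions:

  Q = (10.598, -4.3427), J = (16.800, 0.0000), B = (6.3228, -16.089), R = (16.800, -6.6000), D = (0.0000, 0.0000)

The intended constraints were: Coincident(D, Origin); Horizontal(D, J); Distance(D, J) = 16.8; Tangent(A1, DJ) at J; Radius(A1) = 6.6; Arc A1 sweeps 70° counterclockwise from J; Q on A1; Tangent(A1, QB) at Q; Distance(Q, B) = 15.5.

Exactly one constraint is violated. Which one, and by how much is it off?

Distance(Q, B) = 15.5 — off by 3.00.

D = (0.00, 0.00) ✓; D.y = 0.00, J.y = 0.00 ✓; |DJ| = 16.80 ✓; ∠(RJ, JD) = 90.00° ✓; |RJ| = 6.600 ✓; bearing(R→Q) − bearing(R→J) = 70.00° ✓; |RQ| = 6.600 ✓; ∠(RQ, QB) = 90.00° ✓; |QB| = 12.50 ✗.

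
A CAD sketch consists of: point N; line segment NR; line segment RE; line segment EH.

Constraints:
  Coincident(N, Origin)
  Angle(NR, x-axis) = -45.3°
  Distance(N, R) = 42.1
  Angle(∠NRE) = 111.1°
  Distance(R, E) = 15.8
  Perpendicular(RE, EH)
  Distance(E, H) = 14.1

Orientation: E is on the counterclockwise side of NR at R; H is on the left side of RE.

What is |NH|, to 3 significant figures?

39.9

∠NRE = 111.1°, so RE runs at -45.3° + (180° − 111.1°) = 23.6° from the x-axis; with |RE| = 15.8, E = R + 15.8·(cos 23.6°, sin 23.6°) = (44.1, -23.6). RE is perpendicular to EH; with |EH| = 14.1 on the left of RE, H = E + 14.1·(-0.400, 0.916) = (38.4, -10.7). Then |NH| = |H − N| = 39.9.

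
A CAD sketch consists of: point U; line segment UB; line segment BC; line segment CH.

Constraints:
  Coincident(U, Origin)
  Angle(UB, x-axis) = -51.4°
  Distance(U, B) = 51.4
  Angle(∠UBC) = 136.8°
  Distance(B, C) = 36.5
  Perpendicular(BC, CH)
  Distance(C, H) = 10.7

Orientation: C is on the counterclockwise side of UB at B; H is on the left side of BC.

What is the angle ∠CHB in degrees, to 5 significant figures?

73.661°

∠UBC = 136.8°, so BC runs at -51.4° + (180° − 136.8°) = -8.2000° from the x-axis; with |BC| = 36.5, C = B + 36.5·(cos -8.2000°, sin -8.2000°) = (68.194, -45.376). BC ⟂ CH; with |CH| = 10.7 on the left of BC, H = C + 10.7·(0.14263, 0.98978) = (69.720, -34.786). Then cos ∠CHB = HC·HB / (|HC||HB|), giving 73.661°.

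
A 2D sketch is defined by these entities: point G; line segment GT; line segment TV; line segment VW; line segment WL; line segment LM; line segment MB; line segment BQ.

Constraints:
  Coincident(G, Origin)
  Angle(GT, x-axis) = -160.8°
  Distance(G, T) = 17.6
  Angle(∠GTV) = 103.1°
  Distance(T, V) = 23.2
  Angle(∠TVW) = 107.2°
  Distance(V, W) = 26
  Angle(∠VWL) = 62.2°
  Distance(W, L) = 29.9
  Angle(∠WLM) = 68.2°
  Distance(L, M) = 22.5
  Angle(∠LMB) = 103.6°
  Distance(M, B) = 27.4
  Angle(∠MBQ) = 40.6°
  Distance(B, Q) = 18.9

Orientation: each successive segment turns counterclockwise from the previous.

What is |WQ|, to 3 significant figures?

12.4

∠LMB = 103.6° gives MB at -65.1° from the x-axis; with |MB| = 27.4, B = (-3.31, -44.1). ∠MBQ = 40.6° gives BQ at 74.3° from the x-axis; with |BQ| = 18.9, Q = (1.81, -25.9). Then |WQ| = |Q − W| = 12.4.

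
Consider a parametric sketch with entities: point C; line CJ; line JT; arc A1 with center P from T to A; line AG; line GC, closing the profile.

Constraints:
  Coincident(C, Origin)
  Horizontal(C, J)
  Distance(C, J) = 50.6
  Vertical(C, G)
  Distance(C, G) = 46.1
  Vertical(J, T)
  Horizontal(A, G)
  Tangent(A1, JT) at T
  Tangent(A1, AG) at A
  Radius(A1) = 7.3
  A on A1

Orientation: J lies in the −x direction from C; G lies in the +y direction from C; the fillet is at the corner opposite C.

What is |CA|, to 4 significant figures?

63.25

The virtual corner opposite C is at (-50.60, 46.10). Since A1 is tangent to JT there, PT ⟂ JT and the tangent condition forces PA to be normal to AG, with radius 7.3, so the center P sits 7.3 in from both sides at P = (-43.30, 38.80). That places the tangent points at T = (-50.60, 38.80) on JT and A = (-43.30, 46.10) on AG. Then |CA| = |A − C| = 63.25.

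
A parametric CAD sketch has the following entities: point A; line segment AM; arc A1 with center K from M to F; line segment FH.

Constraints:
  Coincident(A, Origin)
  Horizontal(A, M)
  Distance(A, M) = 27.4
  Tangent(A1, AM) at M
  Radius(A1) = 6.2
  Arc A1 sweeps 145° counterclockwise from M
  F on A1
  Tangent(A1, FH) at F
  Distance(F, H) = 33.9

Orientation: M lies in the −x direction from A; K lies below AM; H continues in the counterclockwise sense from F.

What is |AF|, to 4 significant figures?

32.95

A is at the origin; A and M share the same y with |AM| = 27.4 and M on the −x side, so M = (-27.40, 0.000). A1 meets AM tangentially, so KM is at right angles to AM, so K = M + (0, -6.2) = (-27.40, -6.200). On A1, M sits at bearing 90° from K; a 145° counterclockwise sweep puts F at bearing 235°, so F = K + 6.2·(cos 235°, sin 235°) = (-30.96, -11.28). Then |AF| = |F − A| = 32.95.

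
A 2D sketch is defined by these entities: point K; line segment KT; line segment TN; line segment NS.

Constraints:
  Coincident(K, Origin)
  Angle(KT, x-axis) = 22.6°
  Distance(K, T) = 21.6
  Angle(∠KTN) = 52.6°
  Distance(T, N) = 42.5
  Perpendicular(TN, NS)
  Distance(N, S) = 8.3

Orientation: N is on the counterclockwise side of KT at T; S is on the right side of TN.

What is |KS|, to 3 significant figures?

38.9

K is at the origin; KT runs at 22.6° with length 21.6, so T = 21.6·(cos 22.6°, sin 22.6°) = (19.9, 8.30). ∠KTN = 52.6°, so TN runs at 22.6° + (180° − 52.6°) = 150° from the x-axis; with |TN| = 42.5, N = T + 42.5·(cos 150°, sin 150°) = (-16.9, 29.6). TN is perpendicular to NS; with |NS| = 8.3 on the right of TN, S = N + 8.3·(0.500, 0.866) = (-12.7, 36.7). Then |KS| = |S − K| = 38.9.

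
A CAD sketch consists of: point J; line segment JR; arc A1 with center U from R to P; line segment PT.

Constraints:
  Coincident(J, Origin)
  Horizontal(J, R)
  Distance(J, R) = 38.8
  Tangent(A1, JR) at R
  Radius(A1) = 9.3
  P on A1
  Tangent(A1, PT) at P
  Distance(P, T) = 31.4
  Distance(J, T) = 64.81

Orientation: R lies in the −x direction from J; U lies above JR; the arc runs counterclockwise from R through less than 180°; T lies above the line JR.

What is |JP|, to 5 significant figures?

35.023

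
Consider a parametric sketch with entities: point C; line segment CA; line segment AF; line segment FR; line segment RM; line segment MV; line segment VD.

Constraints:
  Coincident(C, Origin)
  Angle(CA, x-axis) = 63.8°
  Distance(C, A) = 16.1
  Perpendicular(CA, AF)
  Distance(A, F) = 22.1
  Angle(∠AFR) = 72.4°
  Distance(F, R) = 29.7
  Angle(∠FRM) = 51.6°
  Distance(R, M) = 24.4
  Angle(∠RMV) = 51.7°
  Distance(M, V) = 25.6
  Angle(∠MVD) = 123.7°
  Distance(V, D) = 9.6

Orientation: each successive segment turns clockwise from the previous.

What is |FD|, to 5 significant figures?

19.881

C is at the origin; CA runs at 63.8° with length 16.1, so A = (7.1082, 14.446). CA ⟂ AF, so AF runs at -26.200°; with |AF| = 22.1, F = (26.938, 4.6886). ∠AFR = 72.4° gives FR at -133.80° from the x-axis; with |FR| = 29.7, R = (6.3810, -16.748). ∠FRM = 51.6° gives RM at 97.800° from the x-axis; with |RM| = 24.4, M = (3.0695, 7.4265). ∠RMV = 51.7° gives MV at -30.500° from the x-axis; with |MV| = 25.6, V = (25.127, -5.5664). ∠MVD = 123.7° gives VD at -86.800° from the x-axis; with |VD| = 9.6, D = (25.663, -15.151). Then |FD| = |D − F| = 19.881.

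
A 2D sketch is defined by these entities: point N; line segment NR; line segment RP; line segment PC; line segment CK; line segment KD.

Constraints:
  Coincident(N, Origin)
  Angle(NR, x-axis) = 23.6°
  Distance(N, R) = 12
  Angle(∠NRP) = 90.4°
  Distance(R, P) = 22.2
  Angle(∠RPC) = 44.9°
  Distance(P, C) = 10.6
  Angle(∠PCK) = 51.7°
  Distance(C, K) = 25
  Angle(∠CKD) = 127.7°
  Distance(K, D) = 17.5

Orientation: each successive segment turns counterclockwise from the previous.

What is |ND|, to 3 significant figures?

48.2

∠PCK = 51.7° gives CK at 16.6° from the x-axis; with |CK| = 25.0, K = (22.3, 22.5). ∠CKD = 127.7° gives KD at 68.9° from the x-axis; with |KD| = 17.5, D = (28.6, 38.8). Then |ND| = |D − N| = 48.2.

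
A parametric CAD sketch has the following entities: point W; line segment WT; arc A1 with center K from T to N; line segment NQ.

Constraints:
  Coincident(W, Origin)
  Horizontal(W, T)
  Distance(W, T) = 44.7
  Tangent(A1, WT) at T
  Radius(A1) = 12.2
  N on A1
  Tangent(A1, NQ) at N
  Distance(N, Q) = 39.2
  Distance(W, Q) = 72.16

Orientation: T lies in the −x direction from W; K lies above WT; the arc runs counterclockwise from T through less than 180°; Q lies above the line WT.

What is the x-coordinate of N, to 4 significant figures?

-33.49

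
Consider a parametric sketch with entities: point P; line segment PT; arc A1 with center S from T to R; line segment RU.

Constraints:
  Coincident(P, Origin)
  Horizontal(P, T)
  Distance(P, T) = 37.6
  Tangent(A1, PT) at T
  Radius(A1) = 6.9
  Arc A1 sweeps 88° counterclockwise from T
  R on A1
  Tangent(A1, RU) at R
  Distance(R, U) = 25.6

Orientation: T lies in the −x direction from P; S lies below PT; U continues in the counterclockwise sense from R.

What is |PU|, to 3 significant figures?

55.7

P is at the origin; P and T share the same y with |PT| = 37.6 and T on the −x side, so T = (-37.6, 0.00). A1 meets PT tangentially, so ST is at right angles to PT, so S = T + (0, -6.9) = (-37.6, -6.90). On A1, T sits at bearing 90° from S; an 88° counterclockwise sweep puts R at bearing 178°, so R = S + 6.9·(cos 178°, sin 178°) = (-44.5, -6.66). Tangency of A1 to RU means the radius SR is perpendicular to RU, so RU runs along (−sin 178°, cos 178°); with |RU| = 25.6, U = (-45.4, -32.2). Then |PU| = |U − P| = 55.7.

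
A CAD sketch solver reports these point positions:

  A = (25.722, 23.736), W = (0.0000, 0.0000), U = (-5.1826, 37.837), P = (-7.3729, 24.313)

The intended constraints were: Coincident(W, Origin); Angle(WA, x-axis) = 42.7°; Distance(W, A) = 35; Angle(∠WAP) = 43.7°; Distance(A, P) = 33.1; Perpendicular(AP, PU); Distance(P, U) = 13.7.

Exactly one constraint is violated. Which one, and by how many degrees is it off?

Perpendicular(AP, PU) — off by 8.20°.

W = (0.00, 0.00) ✓; WA at 42.70° ✓; |WA| = 35.00 ✓; ∠WAP = 43.70° ✓; |AP| = 33.10 ✓; ∠(AP, PU) = 98.20° ✗; |PU| = 13.70 ✓.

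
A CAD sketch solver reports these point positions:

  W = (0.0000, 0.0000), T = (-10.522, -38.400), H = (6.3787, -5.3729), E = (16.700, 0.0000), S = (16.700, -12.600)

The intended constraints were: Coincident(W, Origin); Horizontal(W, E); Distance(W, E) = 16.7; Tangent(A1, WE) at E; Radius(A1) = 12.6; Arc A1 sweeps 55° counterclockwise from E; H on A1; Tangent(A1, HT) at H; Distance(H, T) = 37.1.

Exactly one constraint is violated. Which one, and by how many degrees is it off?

Tangent(A1, HT) at H — off by 7.90°.

W = (0.00, 0.00) ✓; W.y = 0.00, E.y = 0.00 ✓; |WE| = 16.70 ✓; ∠(SE, EW) = 90.00° ✓; |SE| = 12.60 ✓; bearing(S→H) − bearing(S→E) = 55.00° ✓; |SH| = 12.60 ✓; ∠(SH, HT) = 82.10° ✗; |HT| = 37.10 ✓.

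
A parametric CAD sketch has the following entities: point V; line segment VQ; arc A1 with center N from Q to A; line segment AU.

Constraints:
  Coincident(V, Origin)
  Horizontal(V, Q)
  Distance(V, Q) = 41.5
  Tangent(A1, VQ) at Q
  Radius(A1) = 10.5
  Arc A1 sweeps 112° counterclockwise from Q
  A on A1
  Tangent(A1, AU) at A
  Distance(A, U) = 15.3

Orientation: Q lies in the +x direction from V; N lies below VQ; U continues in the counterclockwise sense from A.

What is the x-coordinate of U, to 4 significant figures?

37.50

On A1, Q sits at bearing 90° from N; a 112° counterclockwise sweep puts A at bearing 202°, so A = N + 10.5·(cos 202°, sin 202°) = (31.76, -14.43). The tangent condition forces NA to be normal to AU, so AU runs along (−sin 202°, cos 202°); with |AU| = 15.3, U = (37.50, -28.62). So U.x = 37.50.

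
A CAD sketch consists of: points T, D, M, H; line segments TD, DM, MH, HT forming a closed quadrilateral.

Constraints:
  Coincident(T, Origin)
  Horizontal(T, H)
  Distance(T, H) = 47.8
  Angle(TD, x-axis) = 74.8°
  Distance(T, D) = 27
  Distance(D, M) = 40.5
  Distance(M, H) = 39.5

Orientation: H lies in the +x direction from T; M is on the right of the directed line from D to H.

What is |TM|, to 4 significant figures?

17.99

T is at the origin; T and H share the same y with |TH| = 47.8 and H in +x, so H = (47.8, 0). TD runs at 74.8° with |TD| = 27.0, so D = (7.079, 26.06). M is determined by |DM| = 40.5 and |MH| = 39.5 together: it lies at the intersection of circle(D, 40.5) and circle(H, 39.5). With |DH| = 48.34, the foot of the radical line on DH is 25.00 from D and the perpendicular offset is √(40.5² − 25.00²) = 31.86. Taking the right-of-DH solution: M = (10.96, -14.26).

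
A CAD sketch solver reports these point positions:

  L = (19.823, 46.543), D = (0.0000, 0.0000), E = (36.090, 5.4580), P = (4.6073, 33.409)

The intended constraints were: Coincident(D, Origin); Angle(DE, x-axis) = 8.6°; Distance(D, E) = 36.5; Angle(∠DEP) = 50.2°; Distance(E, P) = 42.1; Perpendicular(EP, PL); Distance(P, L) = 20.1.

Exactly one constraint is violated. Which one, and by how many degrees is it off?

Perpendicular(EP, PL) — off by 7.60°.

D = (0.00, 0.00) ✓; DE at 8.600° ✓; |DE| = 36.50 ✓; ∠DEP = 50.20° ✓; |EP| = 42.10 ✓; ∠(EP, PL) = 97.60° ✗; |PL| = 20.10 ✓.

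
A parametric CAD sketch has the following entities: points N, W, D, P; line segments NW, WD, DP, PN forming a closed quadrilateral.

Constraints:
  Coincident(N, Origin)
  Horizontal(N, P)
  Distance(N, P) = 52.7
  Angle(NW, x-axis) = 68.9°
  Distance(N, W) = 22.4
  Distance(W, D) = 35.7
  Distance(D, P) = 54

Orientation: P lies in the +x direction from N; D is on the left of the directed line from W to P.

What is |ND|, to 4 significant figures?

57.50

Checks: |NP| = 52.70 ✓; |NW| = 22.40 ✓; |WD| = 35.70 ✓; |DP| = 54.00 ✓.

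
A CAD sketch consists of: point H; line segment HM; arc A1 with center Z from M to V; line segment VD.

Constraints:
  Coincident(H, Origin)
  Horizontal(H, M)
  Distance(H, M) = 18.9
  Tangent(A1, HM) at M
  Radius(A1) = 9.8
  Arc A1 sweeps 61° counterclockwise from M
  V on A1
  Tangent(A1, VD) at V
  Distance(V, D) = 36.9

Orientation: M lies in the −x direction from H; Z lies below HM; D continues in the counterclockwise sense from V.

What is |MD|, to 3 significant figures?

45.8

H is at the origin; H and M share the same y with |HM| = 18.9 and M on the −x side, so M = (-18.9, 0.00). A1 meets HM tangentially, so ZM is at right angles to HM, so Z = M + (0, -9.8) = (-18.9, -9.80). On A1, M sits at bearing 90° from Z; a 61° counterclockwise sweep puts V at bearing 151°, so V = Z + 9.8·(cos 151°, sin 151°) = (-27.5, -5.05). A1 meets VD tangentially, so ZV is at right angles to VD, so VD runs along (−sin 151°, cos 151°); with |VD| = 36.9, D = (-45.4, -37.3). Then |MD| = |D − M| = 45.8.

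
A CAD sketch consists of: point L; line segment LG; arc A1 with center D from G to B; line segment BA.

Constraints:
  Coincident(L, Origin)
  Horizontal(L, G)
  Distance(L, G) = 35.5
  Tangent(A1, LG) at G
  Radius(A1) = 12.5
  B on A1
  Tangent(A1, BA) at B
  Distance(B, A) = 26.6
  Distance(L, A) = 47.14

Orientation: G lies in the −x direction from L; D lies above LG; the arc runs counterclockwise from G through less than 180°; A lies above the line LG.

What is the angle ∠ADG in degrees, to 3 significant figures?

159°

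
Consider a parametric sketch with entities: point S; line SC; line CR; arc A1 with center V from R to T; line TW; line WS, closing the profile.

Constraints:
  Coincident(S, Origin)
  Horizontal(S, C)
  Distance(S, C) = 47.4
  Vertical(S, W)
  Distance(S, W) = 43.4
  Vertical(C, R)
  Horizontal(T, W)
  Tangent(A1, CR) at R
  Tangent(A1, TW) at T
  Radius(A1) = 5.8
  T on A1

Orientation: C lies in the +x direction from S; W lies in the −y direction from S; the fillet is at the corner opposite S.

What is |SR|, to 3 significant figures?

60.5

The virtual corner opposite S is at (47.4, -43.4). The tangent condition forces VR to be normal to CR and since A1 is tangent to TW there, VT ⟂ TW, with radius 5.8, so the center V sits 5.8 in from both sides at V = (41.6, -37.6). That places the tangent points at R = (47.4, -37.6) on CR and T = (41.6, -43.4) on TW. Then |SR| = |R − S| = 60.5.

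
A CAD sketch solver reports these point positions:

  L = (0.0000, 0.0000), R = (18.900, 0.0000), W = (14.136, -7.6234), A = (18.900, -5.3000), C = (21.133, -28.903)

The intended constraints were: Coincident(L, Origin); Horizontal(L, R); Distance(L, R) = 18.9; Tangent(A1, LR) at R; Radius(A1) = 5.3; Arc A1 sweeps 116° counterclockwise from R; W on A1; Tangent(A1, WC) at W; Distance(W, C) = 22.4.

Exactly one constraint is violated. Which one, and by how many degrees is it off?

Tangent(A1, WC) at W — off by 7.80°.

L = (0.00, 0.00) ✓; L.y = 0.00, R.y = 0.00 ✓; |LR| = 18.90 ✓; ∠(AR, RL) = 90.00° ✓; |AR| = 5.300 ✓; bearing(A→W) − bearing(A→R) = 116.0° ✓; |AW| = 5.300 ✓; ∠(AW, WC) = 97.80° ✗; |WC| = 22.40 ✓.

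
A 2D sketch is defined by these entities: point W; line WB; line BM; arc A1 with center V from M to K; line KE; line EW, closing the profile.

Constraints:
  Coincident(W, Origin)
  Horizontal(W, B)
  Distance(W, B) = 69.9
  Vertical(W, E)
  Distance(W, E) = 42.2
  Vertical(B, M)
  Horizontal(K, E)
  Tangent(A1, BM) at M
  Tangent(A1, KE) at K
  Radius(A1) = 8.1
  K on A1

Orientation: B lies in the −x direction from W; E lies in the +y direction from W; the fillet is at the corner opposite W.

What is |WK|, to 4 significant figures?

74.83

The virtual corner opposite W is at (-69.90, 42.20). The tangent condition forces VM to be normal to BM and since A1 is tangent to KE there, VK ⟂ KE, with radius 8.1, so the center V sits 8.1 in from both sides at V = (-61.80, 34.10). That places the tangent points at M = (-69.90, 34.10) on BM and K = (-61.80, 42.20) on KE. Then |WK| = |K − W| = 74.83.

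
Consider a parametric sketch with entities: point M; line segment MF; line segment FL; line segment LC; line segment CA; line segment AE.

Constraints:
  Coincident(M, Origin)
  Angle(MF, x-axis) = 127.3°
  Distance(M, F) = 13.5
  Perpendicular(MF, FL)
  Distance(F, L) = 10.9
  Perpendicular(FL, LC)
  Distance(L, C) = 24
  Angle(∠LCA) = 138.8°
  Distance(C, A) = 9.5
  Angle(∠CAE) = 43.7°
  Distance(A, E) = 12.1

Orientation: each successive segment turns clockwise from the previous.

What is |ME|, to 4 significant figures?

6.916

M is at the origin; MF runs at 127.3° with length 13.5, so F = (-8.181, 10.74). MF is perpendicular to FL, so FL runs at 37.30°; with |FL| = 10.9, L = (0.4898, 17.34). The perpendicularity gives LC at right angles to FL, so LC runs at -52.70°; with |LC| = 24.0, C = (15.03, -1.747). ∠LCA = 138.8° gives CA at -93.90° from the x-axis; with |CA| = 9.5, A = (14.39, -11.23). ∠CAE = 43.7° gives AE at 129.8° from the x-axis; with |AE| = 12.1, E = (6.642, -1.929). Then |ME| = |E − M| = 6.916.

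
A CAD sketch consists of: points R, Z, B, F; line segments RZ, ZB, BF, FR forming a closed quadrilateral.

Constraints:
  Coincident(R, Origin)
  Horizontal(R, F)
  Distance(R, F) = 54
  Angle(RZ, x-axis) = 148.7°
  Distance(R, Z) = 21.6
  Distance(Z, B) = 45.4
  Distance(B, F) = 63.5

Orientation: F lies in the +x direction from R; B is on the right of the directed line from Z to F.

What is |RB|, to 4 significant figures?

30.92

R is at the origin; RF is horizontal with |RF| = 54.0 and F in +x, so F = (54.0, 0). RZ runs at 148.7° with |RZ| = 21.6, so Z = (-18.46, 11.22). B is determined by |ZB| = 45.4 and |BF| = 63.5 together: it lies at the intersection of circle(Z, 45.4) and circle(F, 63.5). With |ZF| = 73.32, the foot of the radical line on ZF is 23.22 from Z and the perpendicular offset is √(45.4² − 23.22²) = 39.01. Taking the right-of-ZF solution: B = (-1.482, -30.89).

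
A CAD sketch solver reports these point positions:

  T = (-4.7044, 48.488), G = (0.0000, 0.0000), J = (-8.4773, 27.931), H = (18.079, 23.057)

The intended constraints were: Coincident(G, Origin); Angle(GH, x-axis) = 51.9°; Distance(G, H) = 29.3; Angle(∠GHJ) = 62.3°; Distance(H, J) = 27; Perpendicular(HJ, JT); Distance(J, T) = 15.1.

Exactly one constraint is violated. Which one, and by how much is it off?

Distance(J, T) = 15.1 — off by 5.80.

G = (0.00, 0.00) ✓; GH at 51.90° ✓; |GH| = 29.30 ✓; ∠GHJ = 62.30° ✓; |HJ| = 27.00 ✓; ∠(HJ, JT) = 90.00° ✓; |JT| = 20.90 ✗.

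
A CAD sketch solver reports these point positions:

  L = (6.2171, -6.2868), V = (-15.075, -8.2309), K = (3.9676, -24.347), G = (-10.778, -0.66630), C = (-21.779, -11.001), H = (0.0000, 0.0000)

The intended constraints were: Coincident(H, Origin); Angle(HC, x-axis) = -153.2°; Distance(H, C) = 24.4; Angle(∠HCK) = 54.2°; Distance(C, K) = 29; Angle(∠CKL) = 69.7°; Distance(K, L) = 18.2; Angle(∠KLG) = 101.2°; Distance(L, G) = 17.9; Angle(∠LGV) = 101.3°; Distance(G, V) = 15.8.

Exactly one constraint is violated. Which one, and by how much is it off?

Distance(G, V) = 15.8 — off by 7.10.

H = (0.00, 0.00) ✓; HC at -153.2° ✓; |HC| = 24.40 ✓; ∠HCK = 54.20° ✓; |CK| = 29.00 ✓; ∠CKL = 69.70° ✓; |KL| = 18.20 ✓; ∠KLG = 101.2° ✓; |LG| = 17.90 ✓; ∠LGV = 101.3° ✓; |GV| = 8.700 ✗.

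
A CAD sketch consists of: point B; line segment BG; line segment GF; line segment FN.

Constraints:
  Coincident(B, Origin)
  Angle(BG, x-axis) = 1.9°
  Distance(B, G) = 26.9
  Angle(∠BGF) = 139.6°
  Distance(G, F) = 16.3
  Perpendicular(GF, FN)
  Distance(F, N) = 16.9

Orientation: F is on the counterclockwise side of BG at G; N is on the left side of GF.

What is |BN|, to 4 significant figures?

36.79

B is at the origin; BG runs at 1.9° with length 26.9, so G = 26.9·(cos 1.9°, sin 1.9°) = (26.89, 0.8919). ∠BGF = 139.6°, so GF runs at 1.9° + (180° − 139.6°) = 42.30° from the x-axis; with |GF| = 16.3, F = G + 16.3·(cos 42.30°, sin 42.30°) = (38.94, 11.86). GF ⟂ FN; with |FN| = 16.9 on the left of GF, N = F + 16.9·(-0.6730, 0.7396) = (27.57, 24.36). Then |BN| = |N − B| = 36.79.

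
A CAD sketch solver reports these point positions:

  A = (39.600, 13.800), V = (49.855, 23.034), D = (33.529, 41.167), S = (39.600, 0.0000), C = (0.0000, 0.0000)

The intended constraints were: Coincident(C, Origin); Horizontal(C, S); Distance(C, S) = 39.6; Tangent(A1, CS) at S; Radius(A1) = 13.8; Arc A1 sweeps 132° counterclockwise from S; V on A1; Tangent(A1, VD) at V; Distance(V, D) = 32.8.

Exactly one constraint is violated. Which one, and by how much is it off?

Distance(V, D) = 32.8 — off by 8.40.

C = (0.00, 0.00) ✓; C.y = 0.00, S.y = 0.00 ✓; |CS| = 39.60 ✓; ∠(AS, SC) = 90.00° ✓; |AS| = 13.80 ✓; bearing(A→V) − bearing(A→S) = 132.0° ✓; |AV| = 13.80 ✓; ∠(AV, VD) = 90.00° ✓; |VD| = 24.40 ✗.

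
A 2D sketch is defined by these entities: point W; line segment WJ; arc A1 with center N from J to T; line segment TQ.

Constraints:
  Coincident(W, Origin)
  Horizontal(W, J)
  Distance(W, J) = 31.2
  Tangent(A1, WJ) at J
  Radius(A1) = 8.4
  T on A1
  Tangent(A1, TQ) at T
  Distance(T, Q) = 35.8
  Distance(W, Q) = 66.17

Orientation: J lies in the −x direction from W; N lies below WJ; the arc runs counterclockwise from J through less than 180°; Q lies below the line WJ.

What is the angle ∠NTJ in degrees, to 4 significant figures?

59.13°

W is at the origin; WJ is horizontal with |WJ| = 31.2 and J on the −x side, so J = (-31.20, 0.000). The tangent condition forces NJ to be normal to WJ, so N = J + (0, -8.4) = (-31.20, -8.400). Since NT ⟂ TQ (tangency), |NQ| = √(8.4² + 35.8²) = 36.77 regardless of where T sits on A1. So Q lies on both circle(W, 66.17) and circle(N, 36.77); the below-WJ intersection is Q = (-55.55, -35.96). T is the foot of the tangent from Q: T = (-38.60, -4.423).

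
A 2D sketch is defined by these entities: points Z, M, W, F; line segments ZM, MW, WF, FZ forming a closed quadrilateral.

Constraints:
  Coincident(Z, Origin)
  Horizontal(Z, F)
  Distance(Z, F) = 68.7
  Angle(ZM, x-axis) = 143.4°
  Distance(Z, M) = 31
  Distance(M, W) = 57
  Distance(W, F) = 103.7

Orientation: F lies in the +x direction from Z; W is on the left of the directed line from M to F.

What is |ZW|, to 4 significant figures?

72.41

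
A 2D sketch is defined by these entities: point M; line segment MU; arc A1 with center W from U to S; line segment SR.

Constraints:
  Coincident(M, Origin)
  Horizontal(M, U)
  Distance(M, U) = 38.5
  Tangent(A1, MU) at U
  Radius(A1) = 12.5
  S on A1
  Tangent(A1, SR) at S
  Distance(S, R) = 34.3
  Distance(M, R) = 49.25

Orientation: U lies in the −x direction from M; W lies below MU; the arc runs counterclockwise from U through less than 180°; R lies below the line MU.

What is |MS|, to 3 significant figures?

51.6

Checks: |WU| = 12.50 ✓; |WS| = 12.50 ✓; ∠(WS, SR) = 90.00° ✓; |SR| = 34.30 ✓; |MR| = 49.25 ✓.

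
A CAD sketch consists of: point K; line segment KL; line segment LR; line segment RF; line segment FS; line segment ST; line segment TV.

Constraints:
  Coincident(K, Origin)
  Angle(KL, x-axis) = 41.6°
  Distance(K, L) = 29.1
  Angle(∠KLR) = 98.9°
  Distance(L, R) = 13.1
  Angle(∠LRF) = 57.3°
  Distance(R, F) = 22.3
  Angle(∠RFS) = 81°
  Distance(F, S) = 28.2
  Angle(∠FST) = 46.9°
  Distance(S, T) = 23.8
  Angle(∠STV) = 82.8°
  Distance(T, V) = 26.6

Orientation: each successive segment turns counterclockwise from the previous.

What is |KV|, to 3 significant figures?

8.46

K is at the origin; KL runs at 41.6° with length 29.1, so L = (21.8, 19.3). ∠KLR = 98.9° gives LR at 123° from the x-axis; with |LR| = 13.1, R = (14.7, 30.3). ∠LRF = 57.3° gives RF at -115° from the x-axis; with |RF| = 22.3, F = (5.40, 10.1). ∠RFS = 81.0° gives FS at -15.6° from the x-axis; with |FS| = 28.2, S = (32.6, 2.48). ∠FST = 46.9° gives ST at 118° from the x-axis; with |ST| = 23.8, T = (21.6, 23.6). ∠STV = 82.8° gives TV at -145° from the x-axis; with |TV| = 26.6, V = (-0.297, 8.45). Then |KV| = |V − K| = 8.46.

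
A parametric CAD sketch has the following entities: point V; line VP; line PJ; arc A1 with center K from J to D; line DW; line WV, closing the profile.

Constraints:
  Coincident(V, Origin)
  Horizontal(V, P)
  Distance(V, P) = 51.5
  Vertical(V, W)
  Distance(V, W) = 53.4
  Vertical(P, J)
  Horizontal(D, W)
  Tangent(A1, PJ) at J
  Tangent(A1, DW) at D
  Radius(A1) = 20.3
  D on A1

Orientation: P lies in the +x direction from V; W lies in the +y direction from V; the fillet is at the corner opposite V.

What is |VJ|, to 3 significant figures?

61.2

The virtual corner opposite V is at (51.5, 53.4). A1 meets PJ tangentially, so KJ is at right angles to PJ and the tangent condition forces KD to be normal to DW, with radius 20.3, so the center K sits 20.3 in from both sides at K = (31.2, 33.1). That places the tangent points at J = (51.5, 33.1) on PJ and D = (31.2, 53.4) on DW. Then |VJ| = |J − V| = 61.2.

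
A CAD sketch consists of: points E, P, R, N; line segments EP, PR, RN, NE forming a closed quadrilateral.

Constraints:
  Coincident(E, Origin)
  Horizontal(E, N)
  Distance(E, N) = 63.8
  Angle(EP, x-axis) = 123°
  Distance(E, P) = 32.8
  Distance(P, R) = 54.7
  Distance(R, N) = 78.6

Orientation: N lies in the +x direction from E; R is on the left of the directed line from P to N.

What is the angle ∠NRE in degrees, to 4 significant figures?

50.65°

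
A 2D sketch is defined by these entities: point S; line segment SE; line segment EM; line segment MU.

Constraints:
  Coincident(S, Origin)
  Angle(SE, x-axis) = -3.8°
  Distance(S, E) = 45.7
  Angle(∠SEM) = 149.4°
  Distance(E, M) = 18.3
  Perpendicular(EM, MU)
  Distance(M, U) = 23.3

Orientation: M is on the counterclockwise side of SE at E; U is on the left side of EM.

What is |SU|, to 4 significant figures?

57.64

S is at the origin; SE runs at -3.8° with length 45.7, so E = 45.7·(cos -3.8°, sin -3.8°) = (45.60, -3.029). ∠SEM = 149.4°, so EM runs at -3.8° + (180° − 149.4°) = 26.80° from the x-axis; with |EM| = 18.3, M = E + 18.3·(cos 26.80°, sin 26.80°) = (61.93, 5.222). The perpendicularity gives MU at right angles to EM; with |MU| = 23.3 on the left of EM, U = M + 23.3·(-0.4509, 0.8926) = (51.43, 26.02). Then |SU| = |U − S| = 57.64.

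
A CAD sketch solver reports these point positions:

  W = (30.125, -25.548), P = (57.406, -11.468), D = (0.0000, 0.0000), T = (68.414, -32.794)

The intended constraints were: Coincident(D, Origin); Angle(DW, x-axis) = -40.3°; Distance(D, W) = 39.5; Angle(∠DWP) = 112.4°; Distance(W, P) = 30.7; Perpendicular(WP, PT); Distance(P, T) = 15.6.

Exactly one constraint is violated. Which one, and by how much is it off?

Distance(P, T) = 15.6 — off by 8.40.

D = (0.00, 0.00) ✓; DW at -40.30° ✓; |DW| = 39.50 ✓; ∠DWP = 112.4° ✓; |WP| = 30.70 ✓; ∠(WP, PT) = 90.00° ✓; |PT| = 24.00 ✗.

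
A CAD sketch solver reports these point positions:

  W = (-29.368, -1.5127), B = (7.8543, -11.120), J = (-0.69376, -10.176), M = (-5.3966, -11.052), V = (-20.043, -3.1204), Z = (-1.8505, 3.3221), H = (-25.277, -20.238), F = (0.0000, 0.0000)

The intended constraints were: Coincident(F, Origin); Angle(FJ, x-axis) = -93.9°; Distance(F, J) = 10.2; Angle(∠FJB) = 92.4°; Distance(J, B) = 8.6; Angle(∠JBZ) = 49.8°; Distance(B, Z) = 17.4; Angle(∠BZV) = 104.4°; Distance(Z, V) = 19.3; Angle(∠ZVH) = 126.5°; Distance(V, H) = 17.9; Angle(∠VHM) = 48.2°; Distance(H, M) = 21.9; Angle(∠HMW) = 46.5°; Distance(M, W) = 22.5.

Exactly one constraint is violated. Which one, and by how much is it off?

Distance(M, W) = 22.5 — off by 3.30.

F = (0.00, 0.00) ✓; FJ at -93.90° ✓; |FJ| = 10.20 ✓; ∠FJB = 92.40° ✓; |JB| = 8.600 ✓; ∠JBZ = 49.80° ✓; |BZ| = 17.40 ✓; ∠BZV = 104.4° ✓; |ZV| = 19.30 ✓; ∠ZVH = 126.5° ✓; |VH| = 17.90 ✓; ∠VHM = 48.20° ✓; |HM| = 21.90 ✓; ∠HMW = 46.50° ✓; |MW| = 25.80 ✗.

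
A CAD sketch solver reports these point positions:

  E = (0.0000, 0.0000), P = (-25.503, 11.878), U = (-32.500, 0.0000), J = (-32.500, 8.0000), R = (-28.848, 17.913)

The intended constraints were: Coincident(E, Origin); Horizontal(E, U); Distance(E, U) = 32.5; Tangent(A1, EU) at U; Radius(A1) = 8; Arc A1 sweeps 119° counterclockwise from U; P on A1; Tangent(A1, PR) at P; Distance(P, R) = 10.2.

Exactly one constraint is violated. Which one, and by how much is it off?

Distance(P, R) = 10.2 — off by 3.30.

E = (0.00, 0.00) ✓; E.y = 0.00, U.y = 0.00 ✓; |EU| = 32.50 ✓; ∠(JU, UE) = 90.00° ✓; |JU| = 8.000 ✓; bearing(J→P) − bearing(J→U) = 119.0° ✓; |JP| = 8.000 ✓; ∠(JP, PR) = 90.00° ✓; |PR| = 6.900 ✗.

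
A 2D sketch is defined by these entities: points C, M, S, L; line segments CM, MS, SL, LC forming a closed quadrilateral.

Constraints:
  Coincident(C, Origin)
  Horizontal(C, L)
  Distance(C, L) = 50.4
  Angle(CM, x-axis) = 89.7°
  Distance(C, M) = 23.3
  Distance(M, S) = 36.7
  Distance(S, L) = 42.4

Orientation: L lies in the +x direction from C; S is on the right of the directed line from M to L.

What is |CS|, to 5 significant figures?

15.558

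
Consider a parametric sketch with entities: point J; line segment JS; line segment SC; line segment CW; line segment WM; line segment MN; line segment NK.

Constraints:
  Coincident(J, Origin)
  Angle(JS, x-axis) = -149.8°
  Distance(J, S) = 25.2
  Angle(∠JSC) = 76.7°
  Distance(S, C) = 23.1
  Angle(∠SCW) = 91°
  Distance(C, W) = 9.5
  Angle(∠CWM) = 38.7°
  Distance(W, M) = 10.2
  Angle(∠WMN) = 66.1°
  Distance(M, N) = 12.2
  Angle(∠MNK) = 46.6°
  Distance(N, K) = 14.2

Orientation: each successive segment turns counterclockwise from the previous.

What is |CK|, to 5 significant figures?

10.978

J is at the origin; JS runs at -149.8° with length 25.2, so S = (-21.780, -12.676). ∠JSC = 76.7° gives SC at -46.500° from the x-axis; with |SC| = 23.1, C = (-5.8787, -29.432). ∠SCW = 91.0° gives CW at 42.500° from the x-axis; with |CW| = 9.5, W = (1.1254, -23.014). ∠CWM = 38.7° gives WM at -176.20° from the x-axis; with |WM| = 10.2, M = (-9.0522, -23.690). ∠WMN = 66.1° gives MN at -62.300° from the x-axis; with |MN| = 12.2, N = (-3.3811, -34.492). ∠MNK = 46.6° gives NK at 71.100° from the x-axis; with |NK| = 14.2, K = (1.2185, -21.058). Then |CK| = |K − C| = 10.978.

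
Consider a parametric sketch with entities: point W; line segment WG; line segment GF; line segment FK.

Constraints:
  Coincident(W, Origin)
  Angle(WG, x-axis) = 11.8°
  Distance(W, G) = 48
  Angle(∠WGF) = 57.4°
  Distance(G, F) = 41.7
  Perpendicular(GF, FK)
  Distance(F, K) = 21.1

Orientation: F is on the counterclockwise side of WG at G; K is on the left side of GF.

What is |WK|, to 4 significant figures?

25.00

W is at the origin; WG runs at 11.8° with length 48.0, so G = 48.0·(cos 11.8°, sin 11.8°) = (46.99, 9.816). ∠WGF = 57.4°, so GF runs at 11.8° + (180° − 57.4°) = 134.4° from the x-axis; with |GF| = 41.7, F = G + 41.7·(cos 134.4°, sin 134.4°) = (17.81, 39.61). GF ⟂ FK; with |FK| = 21.1 on the left of GF, K = F + 21.1·(-0.7145, -0.6997) = (2.734, 24.85). Then |WK| = |K − W| = 25.00.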